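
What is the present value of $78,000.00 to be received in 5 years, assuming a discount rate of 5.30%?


Present value formula: PV = FV / (1 + r)^t
PV = $78,000.00 / (1 + 0.053)^5
PV = $78,000.00 / 1.2946186
PV = $60,249.40

PV = FV / (1 + r)^t = $60,249.40


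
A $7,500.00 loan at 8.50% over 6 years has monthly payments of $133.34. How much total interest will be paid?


Total paid over the life of the loan = PMT × n.
Total paid = $133.34 × 72 = $9,600.48
Total interest = total paid − principal = $9,600.48 − $7,500.00 = $2,100.48

Total interest = (PMT × n) - PV = $2,100.48


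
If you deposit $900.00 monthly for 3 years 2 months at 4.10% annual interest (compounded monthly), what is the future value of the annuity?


Future value of an ordinary annuity: FV = PMT × ((1 + r)^n − 1) / r
Monthly rate r = 0.041/12 ≈ 0.00341667, n = 38
FV = $900.00 × ((1 + 0.041/12)^38 − 1) / (0.041/12)
FV = $900.00 × 40.503409
FV = $36,453.07

FV = PMT × ((1+r)^n - 1)/r = $36,453.07


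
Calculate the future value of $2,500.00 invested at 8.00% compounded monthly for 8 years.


Compound interest formula: A = P(1 + r/n)^(nt)
A = $2,500.00 × (1 + 0.08/12)^(12 × 8)
Growth factor: (1 + 0.08/12)^96 = 1.892457
A = $2,500.00 × 1.892457
A = $4,731.14

A = P(1 + r/n)^(nt) = $4,731.14


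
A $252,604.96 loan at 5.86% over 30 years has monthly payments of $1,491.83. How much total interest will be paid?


Total paid over the life of the loan = PMT × n.
Total paid = $1,491.83 × 360 = $537,058.80
Total interest = total paid − principal = $537,058.80 − $252,604.96 = $284,453.84

Total interest = (PMT × n) - PV = $284,453.84


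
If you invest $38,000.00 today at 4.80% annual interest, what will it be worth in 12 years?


Future value formula: FV = PV × (1 + r)^t
FV = $38,000.00 × (1 + 0.048)^12
FV = $38,000.00 × 1.7552355
FV = $66,698.95

FV = PV × (1 + r)^t = $66,698.95


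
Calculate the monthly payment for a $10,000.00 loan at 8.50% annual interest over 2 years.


Loan payment formula: PMT = PV × r / (1 − (1 + r)^(−n))
Monthly rate r = 0.085/12 ≈ 0.00708333, n = 24 months
Denominator: 1 − (1 + 0.085/12)^(−24) = 0.155829
PMT = $10,000.00 × (0.085/12) / 0.155829
PMT = $454.56 per month

PMT = PV × r / (1-(1+r)^(-n)) = $454.56/month


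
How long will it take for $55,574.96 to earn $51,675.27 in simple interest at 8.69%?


Rearrange the simple interest formula for t:
I = P × r × t  ⇒  t = I / (P × r)
t = $51,675.27 / ($55,574.96 × 0.0869)
t = 10.7

t = I/(P×r) = 10.7 years


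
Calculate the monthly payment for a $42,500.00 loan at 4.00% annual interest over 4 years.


Loan payment formula: PMT = PV × r / (1 − (1 + r)^(−n))
Monthly rate r = 0.04/12 ≈ 0.00333333, n = 48 months
Denominator: 1 − (1 + 0.04/12)^(−48) = 0.147629
PMT = $42,500.00 × (0.04/12) / 0.147629
PMT = $959.61 per month

PMT = PV × r / (1-(1+r)^(-n)) = $959.61/month


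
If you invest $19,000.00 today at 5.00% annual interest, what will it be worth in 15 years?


Future value formula: FV = PV × (1 + r)^t
FV = $19,000.00 × (1 + 0.05)^15
FV = $19,000.00 × 2.0789282
FV = $39,499.64

FV = PV × (1 + r)^t = $39,499.64


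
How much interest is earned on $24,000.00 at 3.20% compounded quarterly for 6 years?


Compound interest earned = final amount − principal.
A = P(1 + r/n)^(nt) = $24,000.00 × (1 + 0.032/4)^(4 × 6) = $29,057.89
Interest = A − P = $29,057.89 − $24,000.00 = $5,057.89

Interest = A - P = $5,057.89


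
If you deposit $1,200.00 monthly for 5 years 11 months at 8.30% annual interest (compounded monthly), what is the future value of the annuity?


Future value of an ordinary annuity: FV = PMT × ((1 + r)^n − 1) / r
Monthly rate r = 0.083/12 ≈ 0.00691667, n = 71
FV = $1,200.00 × ((1 + 0.083/12)^71 − 1) / (0.083/12)
FV = $1,200.00 × 91.275957
FV = $109,531.15

FV = PMT × ((1+r)^n - 1)/r = $109,531.15


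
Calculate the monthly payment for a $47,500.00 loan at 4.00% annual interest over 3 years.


Loan payment formula: PMT = PV × r / (1 − (1 + r)^(−n))
Monthly rate r = 0.04/12 ≈ 0.00333333, n = 36 months
Denominator: 1 − (1 + 0.04/12)^(−36) = 0.1129026
PMT = $47,500.00 × (0.04/12) / 0.1129026
PMT = $1,402.39 per month

PMT = PV × r / (1-(1+r)^(-n)) = $1,402.39/month


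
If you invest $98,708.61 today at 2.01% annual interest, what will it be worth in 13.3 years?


Future value formula: FV = PV × (1 + r)^t
FV = $98,708.61 × (1 + 0.0201)^13.3
FV = $98,708.61 × 1.3030124
FV = $128,618.54

FV = PV × (1 + r)^t = $128,618.54


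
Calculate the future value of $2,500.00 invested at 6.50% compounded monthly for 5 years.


Compound interest formula: A = P(1 + r/n)^(nt)
A = $2,500.00 × (1 + 0.065/12)^(12 × 5)
Growth factor: (1 + 0.065/12)^60 = 1.382817
A = $2,500.00 × 1.382817
A = $3,457.04

A = P(1 + r/n)^(nt) = $3,457.04


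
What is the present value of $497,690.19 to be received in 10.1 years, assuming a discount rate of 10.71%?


Present value formula: PV = FV / (1 + r)^t
PV = $497,690.19 / (1 + 0.1071)^10.1
PV = $497,690.19 / 2.7943911
PV = $178,103.27

PV = FV / (1 + r)^t = $178,103.27


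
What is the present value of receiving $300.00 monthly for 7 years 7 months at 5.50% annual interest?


Present value of an ordinary annuity: PV = PMT × (1 − (1 + r)^(−n)) / r
Monthly rate r = 0.055/12 ≈ 0.00458333, n = 91
PV = $300.00 × (1 − (1 + 0.055/12)^(−91)) / (0.055/12)
PV = $300.00 × 74.270349
PV = $22,281.10

PV = PMT × (1-(1+r)^(-n))/r = $22,281.10


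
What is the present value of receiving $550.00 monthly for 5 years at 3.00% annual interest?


Present value of an ordinary annuity: PV = PMT × (1 − (1 + r)^(−n)) / r
Monthly rate r = 0.03/12 = 0.0025, n = 60
PV = $550.00 × (1 − (1 + 0.03/12)^(−60)) / (0.03/12)
PV = $550.00 × 55.652358
PV = $30,608.80

PV = PMT × (1-(1+r)^(-n))/r = $30,608.80


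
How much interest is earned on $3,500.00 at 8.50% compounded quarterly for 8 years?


Compound interest earned = final amount − principal.
A = P(1 + r/n)^(nt) = $3,500.00 × (1 + 0.085/4)^(4 × 8) = $6,859.53
Interest = A − P = $6,859.53 − $3,500.00 = $3,359.53

Interest = A - P = $3,359.53


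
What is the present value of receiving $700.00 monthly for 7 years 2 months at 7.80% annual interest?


Present value of an ordinary annuity: PV = PMT × (1 − (1 + r)^(−n)) / r
Monthly rate r = 0.078/12 = 0.0065, n = 86
PV = $700.00 × (1 − (1 + 0.078/12)^(−86)) / (0.078/12)
PV = $700.00 × 65.720647
PV = $46,004.45

PV = PMT × (1-(1+r)^(-n))/r = $46,004.45


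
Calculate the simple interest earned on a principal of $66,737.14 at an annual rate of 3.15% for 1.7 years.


Simple interest formula: I = P × r × t
I = $66,737.14 × 0.0315 × 1.7
I = $3,573.77

I = P × r × t = $3,573.77


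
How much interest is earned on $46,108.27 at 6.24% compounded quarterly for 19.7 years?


Compound interest earned = final amount − principal.
A = P(1 + r/n)^(nt) = $46,108.27 × (1 + 0.0624/4)^(4 × 19.7) = $156,144.60
Interest = A − P = $156,144.60 − $46,108.27 = $110,036.33

Interest = A - P = $110,036.33


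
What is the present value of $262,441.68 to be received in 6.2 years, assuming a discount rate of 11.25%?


Present value formula: PV = FV / (1 + r)^t
PV = $262,441.68 / (1 + 0.1125)^6.2
PV = $262,441.68 / 1.936690
PV = $135,510.42

PV = FV / (1 + r)^t = $135,510.42


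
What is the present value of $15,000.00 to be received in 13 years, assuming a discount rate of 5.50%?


Present value formula: PV = FV / (1 + r)^t
PV = $15,000.00 / (1 + 0.055)^13
PV = $15,000.00 / 2.005774
PV = $7,478.41

PV = FV / (1 + r)^t = $7,478.41


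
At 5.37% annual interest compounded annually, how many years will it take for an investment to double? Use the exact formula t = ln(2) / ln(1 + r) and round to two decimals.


Doubling condition: (1 + r)^t = 2
Take ln of both sides: t × ln(1 + r) = ln(2)
t = ln(2) / ln(1 + r)
t = 0.693147 / 0.052308
t = 13.25

t = ln(2) / ln(1 + r) = 13.25 years


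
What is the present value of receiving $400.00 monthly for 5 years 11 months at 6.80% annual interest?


Present value of an ordinary annuity: PV = PMT × (1 − (1 + r)^(−n)) / r
Monthly rate r = 0.068/12 ≈ 0.00566667, n = 71
PV = $400.00 × (1 − (1 + 0.068/12)^(−71)) / (0.068/12)
PV = $400.00 × 58.320406
PV = $23,328.16

PV = PMT × (1-(1+r)^(-n))/r = $23,328.16


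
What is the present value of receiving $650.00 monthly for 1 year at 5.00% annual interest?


Present value of an ordinary annuity: PV = PMT × (1 − (1 + r)^(−n)) / r
Monthly rate r = 0.05/12 ≈ 0.00416667, n = 12
PV = $650.00 × (1 − (1 + 0.05/12)^(−12)) / (0.05/12)
PV = $650.00 × 11.681222
PV = $7,592.79

PV = PMT × (1-(1+r)^(-n))/r = $7,592.79


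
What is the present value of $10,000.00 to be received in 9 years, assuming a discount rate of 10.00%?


Present value formula: PV = FV / (1 + r)^t
PV = $10,000.00 / (1 + 0.1)^9
PV = $10,000.00 / 2.357948
PV = $4,240.98

PV = FV / (1 + r)^t = $4,240.98


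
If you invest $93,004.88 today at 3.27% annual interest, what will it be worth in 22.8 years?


Future value formula: FV = PV × (1 + r)^t
FV = $93,004.88 × (1 + 0.0327)^22.8
FV = $93,004.88 × 2.0826258
FV = $193,694.36

FV = PV × (1 + r)^t = $193,694.36


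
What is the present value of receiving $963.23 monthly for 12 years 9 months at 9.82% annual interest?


Present value of an ordinary annuity: PV = PMT × (1 − (1 + r)^(−n)) / r
Monthly rate r = 0.0982/12 ≈ 0.00818333, n = 153
PV = $963.23 × (1 − (1 + 0.0982/12)^(−153)) / (0.0982/12)
PV = $963.23 × 87.082046
PV = $83,880.04

PV = PMT × (1-(1+r)^(-n))/r = $83,880.04


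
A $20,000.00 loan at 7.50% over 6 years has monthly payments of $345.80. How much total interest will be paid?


Total paid over the life of the loan = PMT × n.
Total paid = $345.80 × 72 = $24,897.60
Total interest = total paid − principal = $24,897.60 − $20,000.00 = $4,897.60

Total interest = (PMT × n) - PV = $4,897.60


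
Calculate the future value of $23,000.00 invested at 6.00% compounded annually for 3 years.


Compound interest formula: A = P(1 + r/n)^(nt)
A = $23,000.00 × (1 + 0.06/1)^(1 × 3)
Growth factor: (1 + 0.06/1)^3 = 1.191016
A = $23,000.00 × 1.191016
A = $27,393.37

A = P(1 + r/n)^(nt) = $27,393.37


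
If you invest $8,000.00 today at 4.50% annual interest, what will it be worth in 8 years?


Future value formula: FV = PV × (1 + r)^t
FV = $8,000.00 × (1 + 0.045)^8
FV = $8,000.00 × 1.4221006
FV = $11,376.80

FV = PV × (1 + r)^t = $11,376.80


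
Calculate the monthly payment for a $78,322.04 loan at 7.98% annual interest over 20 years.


Loan payment formula: PMT = PV × r / (1 − (1 + r)^(−n))
Monthly rate r = 0.0798/12 = 0.00665, n = 240 months
Denominator: 1 − (1 + 0.0798/12)^(−240) = 0.796220
PMT = $78,322.04 × (0.0798/12) / 0.796220
PMT = $654.14 per month

PMT = PV × r / (1-(1+r)^(-n)) = $654.14/month


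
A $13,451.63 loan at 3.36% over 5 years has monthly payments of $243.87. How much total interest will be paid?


Total paid over the life of the loan = PMT × n.
Total paid = $243.87 × 60 = $14,632.20
Total interest = total paid − principal = $14,632.20 − $13,451.63 = $1,180.57

Total interest = (PMT × n) - PV = $1,180.57


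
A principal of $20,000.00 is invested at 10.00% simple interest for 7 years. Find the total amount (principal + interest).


Total amount formula: A = P(1 + rt) = P + P·r·t
Interest: I = P × r × t = $20,000.00 × 0.1 × 7 = $14,000.00
A = P + I = $20,000.00 + $14,000.00 = $34,000.00

A = P + I = P(1 + rt) = $34,000.00


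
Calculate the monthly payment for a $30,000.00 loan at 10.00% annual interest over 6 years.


Loan payment formula: PMT = PV × r / (1 − (1 + r)^(−n))
Monthly rate r = 0.1/12 ≈ 0.00833333, n = 72 months
Denominator: 1 − (1 + 0.1/12)^(−72) = 0.449822
PMT = $30,000.00 × (0.1/12) / 0.449822
PMT = $555.78 per month

PMT = PV × r / (1-(1+r)^(-n)) = $555.78/month


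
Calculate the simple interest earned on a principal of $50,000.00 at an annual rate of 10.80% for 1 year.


Simple interest formula: I = P × r × t
I = $50,000.00 × 0.108 × 1
I = $5,400.00

I = P × r × t = $5,400.00


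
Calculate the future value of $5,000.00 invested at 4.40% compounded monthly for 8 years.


Compound interest formula: A = P(1 + r/n)^(nt)
A = $5,000.00 × (1 + 0.044/12)^(12 × 8)
Growth factor: (1 + 0.044/12)^96 = 1.4209935
A = $5,000.00 × 1.4209935
A = $7,104.97

A = P(1 + r/n)^(nt) = $7,104.97


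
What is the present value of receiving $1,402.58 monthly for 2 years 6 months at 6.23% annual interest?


Present value of an ordinary annuity: PV = PMT × (1 − (1 + r)^(−n)) / r
Monthly rate r = 0.0623/12 ≈ 0.00519167, n = 30
PV = $1,402.58 × (1 − (1 + 0.0623/12)^(−30)) / (0.0623/12)
PV = $1,402.58 × 27.714034
PV = $38,871.15

PV = PMT × (1-(1+r)^(-n))/r = $38,871.15


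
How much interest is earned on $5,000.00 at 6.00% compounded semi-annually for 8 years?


Compound interest earned = final amount − principal.
A = P(1 + r/n)^(nt) = $5,000.00 × (1 + 0.06/2)^(2 × 8) = $8,023.53
Interest = A − P = $8,023.53 − $5,000.00 = $3,023.53

Interest = A - P = $3,023.53


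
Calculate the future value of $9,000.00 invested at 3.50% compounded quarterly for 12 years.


Compound interest formula: A = P(1 + r/n)^(nt)
A = $9,000.00 × (1 + 0.035/4)^(4 × 12)
Growth factor: (1 + 0.035/4)^48 = 1.5191837
A = $9,000.00 × 1.5191837
A = $13,672.65

A = P(1 + r/n)^(nt) = $13,672.65


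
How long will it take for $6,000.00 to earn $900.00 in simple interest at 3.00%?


Rearrange the simple interest formula for t:
I = P × r × t  ⇒  t = I / (P × r)
t = $900.00 / ($6,000.00 × 0.03)
t = 5

t = I/(P×r) = 5 years


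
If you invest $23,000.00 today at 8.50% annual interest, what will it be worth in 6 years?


Future value formula: FV = PV × (1 + r)^t
FV = $23,000.00 × (1 + 0.085)^6
FV = $23,000.00 × 1.6314675
FV = $37,523.75

FV = PV × (1 + r)^t = $37,523.75


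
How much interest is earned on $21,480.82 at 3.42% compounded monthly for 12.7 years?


Compound interest earned = final amount − principal.
A = P(1 + r/n)^(nt) = $21,480.82 × (1 + 0.0342/12)^(12 × 12.7) = $33,144.70
Interest = A − P = $33,144.70 − $21,480.82 = $11,663.88

Interest = A - P = $11,663.88


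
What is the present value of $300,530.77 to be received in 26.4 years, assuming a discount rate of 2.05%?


Present value formula: PV = FV / (1 + r)^t
PV = $300,530.77 / (1 + 0.0205)^26.4
PV = $300,530.77 / 1.70869063
PV = $175,883.66

PV = FV / (1 + r)^t = $175,883.66


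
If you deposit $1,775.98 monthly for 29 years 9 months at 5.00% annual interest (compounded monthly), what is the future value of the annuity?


Future value of an ordinary annuity: FV = PMT × ((1 + r)^n − 1) / r
Monthly rate r = 0.05/12 ≈ 0.00416667, n = 357
FV = $1,775.98 × ((1 + 0.05/12)^357 − 1) / (0.05/12)
FV = $1,775.98 × 818.966325
FV = $1,454,467.81

FV = PMT × ((1+r)^n - 1)/r = $1,454,467.81


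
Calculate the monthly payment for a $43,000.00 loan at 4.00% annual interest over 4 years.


Loan payment formula: PMT = PV × r / (1 − (1 + r)^(−n))
Monthly rate r = 0.04/12 ≈ 0.00333333, n = 48 months
Denominator: 1 − (1 + 0.04/12)^(−48) = 0.147629
PMT = $43,000.00 × (0.04/12) / 0.147629
PMT = $970.90 per month

PMT = PV × r / (1-(1+r)^(-n)) = $970.90/month


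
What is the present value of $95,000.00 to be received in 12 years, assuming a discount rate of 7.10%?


Present value formula: PV = FV / (1 + r)^t
PV = $95,000.00 / (1 + 0.071)^12
PV = $95,000.00 / 2.277580
PV = $41,710.94

PV = FV / (1 + r)^t = $41,710.94


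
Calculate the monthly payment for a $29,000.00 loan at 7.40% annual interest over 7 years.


Loan payment formula: PMT = PV × r / (1 − (1 + r)^(−n))
Monthly rate r = 0.074/12 ≈ 0.00616667, n = 84 months
Denominator: 1 − (1 + 0.074/12)^(−84) = 0.403341
PMT = $29,000.00 × (0.074/12) / 0.403341
PMT = $443.38 per month

PMT = PV × r / (1-(1+r)^(-n)) = $443.38/month


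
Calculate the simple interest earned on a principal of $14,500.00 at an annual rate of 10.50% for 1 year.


Simple interest formula: I = P × r × t
I = $14,500.00 × 0.105 × 1
I = $1,522.50

I = P × r × t = $1,522.50


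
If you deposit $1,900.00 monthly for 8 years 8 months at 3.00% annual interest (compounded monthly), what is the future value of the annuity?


Future value of an ordinary annuity: FV = PMT × ((1 + r)^n − 1) / r
Monthly rate r = 0.03/12 = 0.0025, n = 104
FV = $1,900.00 × ((1 + 0.03/12)^104 − 1) / (0.03/12)
FV = $1,900.00 × 118.603742
FV = $225,347.11

FV = PMT × ((1+r)^n - 1)/r = $225,347.11


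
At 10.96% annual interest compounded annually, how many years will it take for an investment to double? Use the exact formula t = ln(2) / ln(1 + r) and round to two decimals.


Doubling condition: (1 + r)^t = 2
Take ln of both sides: t × ln(1 + r) = ln(2)
t = ln(2) / ln(1 + r)
t = 0.693147 / 0.104000
t = 6.66

t = ln(2) / ln(1 + r) = 6.66 years


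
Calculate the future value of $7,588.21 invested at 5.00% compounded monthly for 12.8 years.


Compound interest formula: A = P(1 + r/n)^(nt)
A = $7,588.21 × (1 + 0.05/12)^(12 × 12.8)
Growth factor: (1 + 0.05/12)^153.6 = 1.893961
A = $7,588.21 × 1.893961
A = $14,371.77

A = P(1 + r/n)^(nt) = $14,371.77


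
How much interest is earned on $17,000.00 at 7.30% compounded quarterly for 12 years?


Compound interest earned = final amount − principal.
A = P(1 + r/n)^(nt) = $17,000.00 × (1 + 0.073/4)^(4 × 12) = $40,500.56
Interest = A − P = $40,500.56 − $17,000.00 = $23,500.56

Interest = A - P = $23,500.56


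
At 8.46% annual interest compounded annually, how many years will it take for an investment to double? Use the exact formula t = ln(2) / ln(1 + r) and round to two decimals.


Doubling condition: (1 + r)^t = 2
Take ln of both sides: t × ln(1 + r) = ln(2)
t = ln(2) / ln(1 + r)
t = 0.693147 / 0.081211
t = 8.54

t = ln(2) / ln(1 + r) = 8.54 years


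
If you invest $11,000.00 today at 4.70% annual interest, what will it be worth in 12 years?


Future value formula: FV = PV × (1 + r)^t
FV = $11,000.00 × (1 + 0.047)^12
FV = $11,000.00 × 1.735243
FV = $19,087.67

FV = PV × (1 + r)^t = $19,087.67


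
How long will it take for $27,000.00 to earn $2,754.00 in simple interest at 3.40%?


Rearrange the simple interest formula for t:
I = P × r × t  ⇒  t = I / (P × r)
t = $2,754.00 / ($27,000.00 × 0.034)
t = 3

t = I/(P×r) = 3 years


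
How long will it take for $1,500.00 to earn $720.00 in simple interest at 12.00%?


Rearrange the simple interest formula for t:
I = P × r × t  ⇒  t = I / (P × r)
t = $720.00 / ($1,500.00 × 0.12)
t = 4

t = I/(P×r) = 4 years


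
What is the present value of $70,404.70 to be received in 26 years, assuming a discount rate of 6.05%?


Present value formula: PV = FV / (1 + r)^t
PV = $70,404.70 / (1 + 0.0605)^26
PV = $70,404.70 / 4.6055075
PV = $15,287.07

PV = FV / (1 + r)^t = $15,287.07


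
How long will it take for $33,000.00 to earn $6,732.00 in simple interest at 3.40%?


Rearrange the simple interest formula for t:
I = P × r × t  ⇒  t = I / (P × r)
t = $6,732.00 / ($33,000.00 × 0.034)
t = 6

t = I/(P×r) = 6 years


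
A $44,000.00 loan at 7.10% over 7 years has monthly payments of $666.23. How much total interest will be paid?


Total paid over the life of the loan = PMT × n.
Total paid = $666.23 × 84 = $55,963.32
Total interest = total paid − principal = $55,963.32 − $44,000.00 = $11,963.32

Total interest = (PMT × n) - PV = $11,963.32


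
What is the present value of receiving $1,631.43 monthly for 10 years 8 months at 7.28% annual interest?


Present value of an ordinary annuity: PV = PMT × (1 − (1 + r)^(−n)) / r
Monthly rate r = 0.0728/12 ≈ 0.00606667, n = 128
PV = $1,631.43 × (1 − (1 + 0.0728/12)^(−128)) / (0.0728/12)
PV = $1,631.43 × 88.833242
PV = $144,925.22

PV = PMT × (1-(1+r)^(-n))/r = $144,925.22


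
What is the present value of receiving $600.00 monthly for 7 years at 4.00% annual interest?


Present value of an ordinary annuity: PV = PMT × (1 − (1 + r)^(−n)) / r
Monthly rate r = 0.04/12 ≈ 0.00333333, n = 84
PV = $600.00 × (1 − (1 + 0.04/12)^(−84)) / (0.04/12)
PV = $600.00 × 73.159278
PV = $43,895.57

PV = PMT × (1-(1+r)^(-n))/r = $43,895.57


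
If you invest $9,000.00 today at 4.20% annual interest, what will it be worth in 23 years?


Future value formula: FV = PV × (1 + r)^t
FV = $9,000.00 × (1 + 0.042)^23
FV = $9,000.00 × 2.576069
FV = $23,184.62

FV = PV × (1 + r)^t = $23,184.62


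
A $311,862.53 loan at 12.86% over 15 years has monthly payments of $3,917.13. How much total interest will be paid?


Total paid over the life of the loan = PMT × n.
Total paid = $3,917.13 × 180 = $705,083.40
Total interest = total paid − principal = $705,083.40 − $311,862.53 = $393,220.87

Total interest = (PMT × n) - PV = $393,220.87


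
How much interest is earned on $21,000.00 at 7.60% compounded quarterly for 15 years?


Compound interest earned = final amount − principal.
A = P(1 + r/n)^(nt) = $21,000.00 × (1 + 0.076/4)^(4 × 15) = $64,963.64
Interest = A − P = $64,963.64 − $21,000.00 = $43,963.64

Interest = A - P = $43,963.64


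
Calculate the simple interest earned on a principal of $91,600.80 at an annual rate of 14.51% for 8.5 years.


Simple interest formula: I = P × r × t
I = $91,600.80 × 0.1451 × 8.5
I = $112,975.85

I = P × r × t = $112,975.85


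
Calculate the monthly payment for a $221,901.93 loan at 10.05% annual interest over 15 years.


Loan payment formula: PMT = PV × r / (1 − (1 + r)^(−n))
Monthly rate r = 0.1005/12 = 0.008375, n = 180 months
Denominator: 1 − (1 + 0.1005/12)^(−180) = 0.777142
PMT = $221,901.93 × (0.1005/12) / 0.777142
PMT = $2,391.36 per month

PMT = PV × r / (1-(1+r)^(-n)) = $2,391.36/month


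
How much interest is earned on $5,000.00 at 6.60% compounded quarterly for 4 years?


Compound interest earned = final amount − principal.
A = P(1 + r/n)^(nt) = $5,000.00 × (1 + 0.066/4)^(4 × 4) = $6,496.63
Interest = A − P = $6,496.63 − $5,000.00 = $1,496.63

Interest = A - P = $1,496.63


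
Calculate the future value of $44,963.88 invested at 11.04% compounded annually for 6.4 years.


Compound interest formula: A = P(1 + r/n)^(nt)
A = $44,963.88 × (1 + 0.1104/1)^(1 × 6.4)
Growth factor: (1 + 0.1104/1)^6.4 = 1.95464773
A = $44,963.88 × 1.95464773
A = $87,888.55

A = P(1 + r/n)^(nt) = $87,888.55


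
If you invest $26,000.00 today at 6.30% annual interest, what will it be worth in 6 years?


Future value formula: FV = PV × (1 + r)^t
FV = $26,000.00 × (1 + 0.063)^6
FV = $26,000.00 × 1.442778
FV = $37,512.23

FV = PV × (1 + r)^t = $37,512.23


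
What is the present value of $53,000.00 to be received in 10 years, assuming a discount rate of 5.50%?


Present value formula: PV = FV / (1 + r)^t
PV = $53,000.00 / (1 + 0.055)^10
PV = $53,000.00 / 1.7081445
PV = $31,027.82

PV = FV / (1 + r)^t = $31,027.82


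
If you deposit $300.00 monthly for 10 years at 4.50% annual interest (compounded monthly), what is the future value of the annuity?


Future value of an ordinary annuity: FV = PMT × ((1 + r)^n − 1) / r
Monthly rate r = 0.045/12 = 0.00375, n = 120
FV = $300.00 × ((1 + 0.045/12)^120 − 1) / (0.045/12)
FV = $300.00 × 151.198074
FV = $45,359.42

FV = PMT × ((1+r)^n - 1)/r = $45,359.42


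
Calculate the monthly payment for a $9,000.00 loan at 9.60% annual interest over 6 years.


Loan payment formula: PMT = PV × r / (1 − (1 + r)^(−n))
Monthly rate r = 0.096/12 = 0.008, n = 72 months
Denominator: 1 − (1 + 0.096/12)^(−72) = 0.436568
PMT = $9,000.00 × (0.096/12) / 0.436568
PMT = $164.92 per month

PMT = PV × r / (1-(1+r)^(-n)) = $164.92/month


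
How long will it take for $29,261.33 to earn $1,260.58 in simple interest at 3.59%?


Rearrange the simple interest formula for t:
I = P × r × t  ⇒  t = I / (P × r)
t = $1,260.58 / ($29,261.33 × 0.0359)
t = 1.2

t = I/(P×r) = 1.2 years


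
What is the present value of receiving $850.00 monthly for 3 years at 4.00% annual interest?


Present value of an ordinary annuity: PV = PMT × (1 − (1 + r)^(−n)) / r
Monthly rate r = 0.04/12 ≈ 0.00333333, n = 36
PV = $850.00 × (1 − (1 + 0.04/12)^(−36)) / (0.04/12)
PV = $850.00 × 33.870766
PV = $28,790.15

PV = PMT × (1-(1+r)^(-n))/r = $28,790.15


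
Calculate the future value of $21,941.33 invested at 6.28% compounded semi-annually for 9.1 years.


Compound interest formula: A = P(1 + r/n)^(nt)
A = $21,941.33 × (1 + 0.0628/2)^(2 × 9.1)
Growth factor: (1 + 0.0628/2)^18.2 = 1.7553904
A = $21,941.33 × 1.7553904
A = $38,515.60

A = P(1 + r/n)^(nt) = $38,515.60


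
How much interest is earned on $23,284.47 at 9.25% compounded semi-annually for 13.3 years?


Compound interest earned = final amount − principal.
A = P(1 + r/n)^(nt) = $23,284.47 × (1 + 0.0925/2)^(2 × 13.3) = $77,512.17
Interest = A − P = $77,512.17 − $23,284.47 = $54,227.70

Interest = A - P = $54,227.70


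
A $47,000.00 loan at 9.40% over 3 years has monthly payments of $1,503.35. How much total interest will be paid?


Total paid over the life of the loan = PMT × n.
Total paid = $1,503.35 × 36 = $54,120.60
Total interest = total paid − principal = $54,120.60 − $47,000.00 = $7,120.60

Total interest = (PMT × n) - PV = $7,120.60


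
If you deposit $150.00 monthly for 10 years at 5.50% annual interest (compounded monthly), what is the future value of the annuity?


Future value of an ordinary annuity: FV = PMT × ((1 + r)^n − 1) / r
Monthly rate r = 0.055/12 ≈ 0.00458333, n = 120
FV = $150.00 × ((1 + 0.055/12)^120 − 1) / (0.055/12)
FV = $150.00 × 159.507582
FV = $23,926.14

FV = PMT × ((1+r)^n - 1)/r = $23,926.14


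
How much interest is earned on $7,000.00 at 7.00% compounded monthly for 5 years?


Compound interest earned = final amount − principal.
A = P(1 + r/n)^(nt) = $7,000.00 × (1 + 0.07/12)^(12 × 5) = $9,923.38
Interest = A − P = $9,923.38 − $7,000.00 = $2,923.38

Interest = A - P = $2,923.38


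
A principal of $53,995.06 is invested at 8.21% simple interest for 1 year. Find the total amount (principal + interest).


Total amount formula: A = P(1 + rt) = P + P·r·t
Interest: I = P × r × t = $53,995.06 × 0.0821 × 1 = $4,432.99
A = P + I = $53,995.06 + $4,432.99 = $58,428.05

A = P + I = P(1 + rt) = $58,428.05


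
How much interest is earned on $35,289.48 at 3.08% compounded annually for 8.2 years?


Compound interest earned = final amount − principal.
A = P(1 + r/n)^(nt) = $35,289.48 × (1 + 0.0308/1)^(1 × 8.2) = $45,255.92
Interest = A − P = $45,255.92 − $35,289.48 = $9,966.44

Interest = A - P = $9,966.44


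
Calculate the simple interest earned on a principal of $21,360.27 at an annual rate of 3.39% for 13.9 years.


Simple interest formula: I = P × r × t
I = $21,360.27 × 0.0339 × 13.9
I = $10,065.17

I = P × r × t = $10,065.17


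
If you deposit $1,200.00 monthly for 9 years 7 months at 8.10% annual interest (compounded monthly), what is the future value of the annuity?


Future value of an ordinary annuity: FV = PMT × ((1 + r)^n − 1) / r
Monthly rate r = 0.081/12 = 0.00675, n = 115
FV = $1,200.00 × ((1 + 0.081/12)^115 − 1) / (0.081/12)
FV = $1,200.00 × 172.984625
FV = $207,581.55

FV = PMT × ((1+r)^n - 1)/r = $207,581.55


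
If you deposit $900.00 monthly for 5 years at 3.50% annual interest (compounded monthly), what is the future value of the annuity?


Future value of an ordinary annuity: FV = PMT × ((1 + r)^n − 1) / r
Monthly rate r = 0.035/12 ≈ 0.00291667, n = 60
FV = $900.00 × ((1 + 0.035/12)^60 − 1) / (0.035/12)
FV = $900.00 × 65.466113
FV = $58,919.50

FV = PMT × ((1+r)^n - 1)/r = $58,919.50


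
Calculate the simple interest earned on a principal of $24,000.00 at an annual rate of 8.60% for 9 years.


Simple interest formula: I = P × r × t
I = $24,000.00 × 0.086 × 9
I = $18,576.00

I = P × r × t = $18,576.00


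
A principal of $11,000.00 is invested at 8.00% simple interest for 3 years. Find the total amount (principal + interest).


Total amount formula: A = P(1 + rt) = P + P·r·t
Interest: I = P × r × t = $11,000.00 × 0.08 × 3 = $2,640.00
A = P + I = $11,000.00 + $2,640.00 = $13,640.00

A = P + I = P(1 + rt) = $13,640.00


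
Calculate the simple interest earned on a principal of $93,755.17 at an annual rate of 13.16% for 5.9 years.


Simple interest formula: I = P × r × t
I = $93,755.17 × 0.1316 × 5.9
I = $72,795.26

I = P × r × t = $72,795.26


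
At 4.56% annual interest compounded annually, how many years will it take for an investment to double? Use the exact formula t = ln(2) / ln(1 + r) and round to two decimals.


Doubling condition: (1 + r)^t = 2
Take ln of both sides: t × ln(1 + r) = ln(2)
t = ln(2) / ln(1 + r)
t = 0.693147 / 0.044591
t = 15.54

t = ln(2) / ln(1 + r) = 15.54 years


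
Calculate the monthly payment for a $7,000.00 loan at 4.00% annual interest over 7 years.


Loan payment formula: PMT = PV × r / (1 − (1 + r)^(−n))
Monthly rate r = 0.04/12 ≈ 0.00333333, n = 84 months
Denominator: 1 − (1 + 0.04/12)^(−84) = 0.243864
PMT = $7,000.00 × (0.04/12) / 0.243864
PMT = $95.68 per month

PMT = PV × r / (1-(1+r)^(-n)) = $95.68/month


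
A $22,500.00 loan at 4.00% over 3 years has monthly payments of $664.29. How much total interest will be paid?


Total paid over the life of the loan = PMT × n.
Total paid = $664.29 × 36 = $23,914.44
Total interest = total paid − principal = $23,914.44 − $22,500.00 = $1,414.44

Total interest = (PMT × n) - PV = $1,414.44


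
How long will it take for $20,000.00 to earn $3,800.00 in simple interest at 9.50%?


Rearrange the simple interest formula for t:
I = P × r × t  ⇒  t = I / (P × r)
t = $3,800.00 / ($20,000.00 × 0.095)
t = 2

t = I/(P×r) = 2 years


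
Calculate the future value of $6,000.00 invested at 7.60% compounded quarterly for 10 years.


Compound interest formula: A = P(1 + r/n)^(nt)
A = $6,000.00 × (1 + 0.076/4)^(4 × 10)
Growth factor: (1 + 0.076/4)^40 = 2.123085
A = $6,000.00 × 2.123085
A = $12,738.51

A = P(1 + r/n)^(nt) = $12,738.51


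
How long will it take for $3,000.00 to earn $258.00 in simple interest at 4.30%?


Rearrange the simple interest formula for t:
I = P × r × t  ⇒  t = I / (P × r)
t = $258.00 / ($3,000.00 × 0.043)
t = 2

t = I/(P×r) = 2 years


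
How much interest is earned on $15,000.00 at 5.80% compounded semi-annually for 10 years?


Compound interest earned = final amount − principal.
A = P(1 + r/n)^(nt) = $15,000.00 × (1 + 0.058/2)^(2 × 10) = $26,570.44
Interest = A − P = $26,570.44 − $15,000.00 = $11,570.44

Interest = A - P = $11,570.44


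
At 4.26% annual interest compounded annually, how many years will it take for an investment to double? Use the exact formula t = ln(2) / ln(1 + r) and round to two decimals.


Doubling condition: (1 + r)^t = 2
Take ln of both sides: t × ln(1 + r) = ln(2)
t = ln(2) / ln(1 + r)
t = 0.693147 / 0.041718
t = 16.62

t = ln(2) / ln(1 + r) = 16.62 years


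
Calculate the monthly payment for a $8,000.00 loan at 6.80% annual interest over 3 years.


Loan payment formula: PMT = PV × r / (1 − (1 + r)^(−n))
Monthly rate r = 0.068/12 ≈ 0.00566667, n = 36 months
Denominator: 1 − (1 + 0.068/12)^(−36) = 0.184068
PMT = $8,000.00 × (0.068/12) / 0.184068
PMT = $246.29 per month

PMT = PV × r / (1-(1+r)^(-n)) = $246.29/month


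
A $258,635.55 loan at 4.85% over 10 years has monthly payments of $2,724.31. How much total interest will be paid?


Total paid over the life of the loan = PMT × n.
Total paid = $2,724.31 × 120 = $326,917.20
Total interest = total paid − principal = $326,917.20 − $258,635.55 = $68,281.65

Total interest = (PMT × n) - PV = $68,281.65


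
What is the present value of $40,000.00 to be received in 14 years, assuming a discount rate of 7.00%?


Present value formula: PV = FV / (1 + r)^t
PV = $40,000.00 / (1 + 0.07)^14
PV = $40,000.00 / 2.578534
PV = $15,512.69

PV = FV / (1 + r)^t = $15,512.69


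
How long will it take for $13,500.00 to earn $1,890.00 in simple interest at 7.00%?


Rearrange the simple interest formula for t:
I = P × r × t  ⇒  t = I / (P × r)
t = $1,890.00 / ($13,500.00 × 0.07)
t = 2

t = I/(P×r) = 2 years


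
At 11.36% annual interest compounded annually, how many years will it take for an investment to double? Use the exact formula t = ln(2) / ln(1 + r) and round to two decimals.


Doubling condition: (1 + r)^t = 2
Take ln of both sides: t × ln(1 + r) = ln(2)
t = ln(2) / ln(1 + r)
t = 0.693147 / 0.107598
t = 6.44

t = ln(2) / ln(1 + r) = 6.44 years


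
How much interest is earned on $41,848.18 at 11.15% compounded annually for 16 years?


Compound interest earned = final amount − principal.
A = P(1 + r/n)^(nt) = $41,848.18 × (1 + 0.1115/1)^(1 × 16) = $227,105.71
Interest = A − P = $227,105.71 − $41,848.18 = $185,257.53

Interest = A - P = $185,257.53


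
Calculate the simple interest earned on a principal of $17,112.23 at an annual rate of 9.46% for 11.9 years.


Simple interest formula: I = P × r × t
I = $17,112.23 × 0.0946 × 11.9
I = $19,263.92

I = P × r × t = $19,263.92


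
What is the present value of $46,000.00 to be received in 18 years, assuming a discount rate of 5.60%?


Present value formula: PV = FV / (1 + r)^t
PV = $46,000.00 / (1 + 0.056)^18
PV = $46,000.00 / 2.666555
PV = $17,250.72

PV = FV / (1 + r)^t = $17,250.72


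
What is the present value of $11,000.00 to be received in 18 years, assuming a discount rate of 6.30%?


Present value formula: PV = FV / (1 + r)^t
PV = $11,000.00 / (1 + 0.063)^18
PV = $11,000.00 / 3.003300
PV = $3,662.64

PV = FV / (1 + r)^t = $3,662.64


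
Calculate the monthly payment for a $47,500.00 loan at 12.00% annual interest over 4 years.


Loan payment formula: PMT = PV × r / (1 − (1 + r)^(−n))
Monthly rate r = 0.12/12 = 0.01, n = 48 months
Denominator: 1 − (1 + 0.12/12)^(−48) = 0.379740
PMT = $47,500.00 × (0.12/12) / 0.379740
PMT = $1,250.86 per month

PMT = PV × r / (1-(1+r)^(-n)) = $1,250.86/month


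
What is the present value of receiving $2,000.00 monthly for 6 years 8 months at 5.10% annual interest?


Present value of an ordinary annuity: PV = PMT × (1 − (1 + r)^(−n)) / r
Monthly rate r = 0.051/12 = 0.00425, n = 80
PV = $2,000.00 × (1 − (1 + 0.051/12)^(−80)) / (0.051/12)
PV = $2,000.00 × 67.698045
PV = $135,396.09

PV = PMT × (1-(1+r)^(-n))/r = $135,396.09


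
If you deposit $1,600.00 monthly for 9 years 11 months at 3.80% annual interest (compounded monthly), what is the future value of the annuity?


Future value of an ordinary annuity: FV = PMT × ((1 + r)^n − 1) / r
Monthly rate r = 0.038/12 ≈ 0.00316667, n = 119
FV = $1,600.00 × ((1 + 0.038/12)^119 − 1) / (0.038/12)
FV = $1,600.00 × 144.250648
FV = $230,801.04

FV = PMT × ((1+r)^n - 1)/r = $230,801.04


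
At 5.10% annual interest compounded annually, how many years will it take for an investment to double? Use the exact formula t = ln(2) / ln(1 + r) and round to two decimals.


Doubling condition: (1 + r)^t = 2
Take ln of both sides: t × ln(1 + r) = ln(2)
t = ln(2) / ln(1 + r)
t = 0.693147 / 0.049742
t = 13.93

t = ln(2) / ln(1 + r) = 13.93 years


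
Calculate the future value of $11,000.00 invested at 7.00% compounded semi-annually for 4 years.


Compound interest formula: A = P(1 + r/n)^(nt)
A = $11,000.00 × (1 + 0.07/2)^(2 × 4)
Growth factor: (1 + 0.07/2)^8 = 1.316809
A = $11,000.00 × 1.316809
A = $14,484.90

A = P(1 + r/n)^(nt) = $14,484.90


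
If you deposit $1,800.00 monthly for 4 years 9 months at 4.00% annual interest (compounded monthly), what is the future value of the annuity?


Future value of an ordinary annuity: FV = PMT × ((1 + r)^n − 1) / r
Monthly rate r = 0.04/12 ≈ 0.00333333, n = 57
FV = $1,800.00 × ((1 + 0.04/12)^57 − 1) / (0.04/12)
FV = $1,800.00 × 62.660273
FV = $112,788.49

FV = PMT × ((1+r)^n - 1)/r = $112,788.49


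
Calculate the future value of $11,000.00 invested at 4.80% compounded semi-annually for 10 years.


Compound interest formula: A = P(1 + r/n)^(nt)
A = $11,000.00 × (1 + 0.048/2)^(2 × 10)
Growth factor: (1 + 0.048/2)^20 = 1.606938
A = $11,000.00 × 1.606938
A = $17,676.32

A = P(1 + r/n)^(nt) = $17,676.32


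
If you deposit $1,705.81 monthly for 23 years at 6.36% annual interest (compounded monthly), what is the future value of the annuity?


Future value of an ordinary annuity: FV = PMT × ((1 + r)^n − 1) / r
Monthly rate r = 0.0636/12 = 0.0053, n = 276
FV = $1,705.81 × ((1 + 0.0636/12)^276 − 1) / (0.0636/12)
FV = $1,705.81 × 622.902959
FV = $1,062,554.10

FV = PMT × ((1+r)^n - 1)/r = $1,062,554.10


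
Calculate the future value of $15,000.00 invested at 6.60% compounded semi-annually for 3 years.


Compound interest formula: A = P(1 + r/n)^(nt)
A = $15,000.00 × (1 + 0.066/2)^(2 × 3)
Growth factor: (1 + 0.066/2)^6 = 1.215072
A = $15,000.00 × 1.215072
A = $18,226.08

A = P(1 + r/n)^(nt) = $18,226.08


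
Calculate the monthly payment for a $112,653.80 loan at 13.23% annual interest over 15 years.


Loan payment formula: PMT = PV × r / (1 − (1 + r)^(−n))
Monthly rate r = 0.1323/12 = 0.011025, n = 180 months
Denominator: 1 − (1 + 0.1323/12)^(−180) = 0.861050
PMT = $112,653.80 × (0.1323/12) / 0.861050
PMT = $1,442.43 per month

PMT = PV × r / (1-(1+r)^(-n)) = $1,442.43/month


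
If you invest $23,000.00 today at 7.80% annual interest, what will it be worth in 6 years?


Future value formula: FV = PV × (1 + r)^t
FV = $23,000.00 × (1 + 0.078)^6
FV = $23,000.00 × 1.569324
FV = $36,094.45

FV = PV × (1 + r)^t = $36,094.45


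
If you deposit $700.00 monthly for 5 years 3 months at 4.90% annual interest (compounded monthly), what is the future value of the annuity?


Future value of an ordinary annuity: FV = PMT × ((1 + r)^n − 1) / r
Monthly rate r = 0.049/12 ≈ 0.00408333, n = 63
FV = $700.00 × ((1 + 0.049/12)^63 − 1) / (0.049/12)
FV = $700.00 × 71.679465
FV = $50,175.63

FV = PMT × ((1+r)^n - 1)/r = $50,175.63


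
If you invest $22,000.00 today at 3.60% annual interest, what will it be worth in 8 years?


Future value formula: FV = PV × (1 + r)^t
FV = $22,000.00 × (1 + 0.036)^8
FV = $22,000.00 × 1.327022
FV = $29,194.48

FV = PV × (1 + r)^t = $29,194.48


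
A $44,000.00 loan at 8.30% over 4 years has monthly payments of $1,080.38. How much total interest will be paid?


Total paid over the life of the loan = PMT × n.
Total paid = $1,080.38 × 48 = $51,858.24
Total interest = total paid − principal = $51,858.24 − $44,000.00 = $7,858.24

Total interest = (PMT × n) - PV = $7,858.24


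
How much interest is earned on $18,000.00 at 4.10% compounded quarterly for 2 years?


Compound interest earned = final amount − principal.
A = P(1 + r/n)^(nt) = $18,000.00 × (1 + 0.041/4)^(4 × 2) = $19,530.05
Interest = A − P = $19,530.05 − $18,000.00 = $1,530.05

Interest = A - P = $1,530.05


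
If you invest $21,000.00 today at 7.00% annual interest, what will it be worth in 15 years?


Future value formula: FV = PV × (1 + r)^t
FV = $21,000.00 × (1 + 0.07)^15
FV = $21,000.00 × 2.7590315
FV = $57,939.66

FV = PV × (1 + r)^t = $57,939.66


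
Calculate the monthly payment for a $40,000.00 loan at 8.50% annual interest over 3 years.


Loan payment formula: PMT = PV × r / (1 − (1 + r)^(−n))
Monthly rate r = 0.085/12 ≈ 0.00708333, n = 36 months
Denominator: 1 − (1 + 0.085/12)^(−36) = 0.224387
PMT = $40,000.00 × (0.085/12) / 0.224387
PMT = $1,262.70 per month

PMT = PV × r / (1-(1+r)^(-n)) = $1,262.70/month
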